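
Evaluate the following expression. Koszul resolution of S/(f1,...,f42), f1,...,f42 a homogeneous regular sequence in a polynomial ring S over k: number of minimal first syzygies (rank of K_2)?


Regular sequence => Koszul complex is the minimal free resolution.
Syz_1 minimally generated by Koszul relations f_i*e_j - f_j*e_i (i<j): mu(Syz_1) = beta_2 = C(m,2) = m(m-1)/2
m=42
42*41/2 = 861


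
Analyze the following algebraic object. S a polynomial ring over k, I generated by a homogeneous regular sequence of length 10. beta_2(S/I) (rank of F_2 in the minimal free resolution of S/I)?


Regular sequence => Koszul complex is the minimal free resolution.
Syz_1 minimally generated by Koszul relations f_i*e_j - f_j*e_i (i<j): mu(Syz_1) = beta_2 = C(m,2) = m(m-1)/2
m=10
10*9/2 = 45


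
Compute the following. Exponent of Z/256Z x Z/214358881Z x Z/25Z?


Exponent = lcm of the cyclic orders; pairwise coprime => product.
2^8*11^8*5^2=256*214358881*25=1371896838400


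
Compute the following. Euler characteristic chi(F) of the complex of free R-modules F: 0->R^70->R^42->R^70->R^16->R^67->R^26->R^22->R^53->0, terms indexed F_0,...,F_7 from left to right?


chi = sum (-1)^i * rank:
(-1)^0*70=70
(-1)^1*42=-42
(-1)^2*70=70
(-1)^3*16=-16
(-1)^4*67=67
(-1)^5*26=-26
(-1)^6*22=22
(-1)^7*53=-53
chi=92


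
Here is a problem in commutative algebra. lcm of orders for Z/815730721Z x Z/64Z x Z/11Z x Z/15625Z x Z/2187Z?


Exponent = lcm of the cyclic orders; pairwise coprime => product.
13^8*2^6*11^1*5^6*3^7=815730721*64*11*15625*2187=19624033955097000000


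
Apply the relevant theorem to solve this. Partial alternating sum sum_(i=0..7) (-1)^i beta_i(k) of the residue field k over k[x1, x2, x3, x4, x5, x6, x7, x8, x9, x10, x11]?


Koszul resolution: beta_i(k)=C(n,i), n=11
sum_(i=0..p) (-1)^i C(n,i) = (-1)^p C(n-1,p)
(-1)^7*C(10,7) = (-1)^7*120 = -120


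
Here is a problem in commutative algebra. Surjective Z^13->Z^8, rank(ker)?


rank(ker) = 13-8 = 5


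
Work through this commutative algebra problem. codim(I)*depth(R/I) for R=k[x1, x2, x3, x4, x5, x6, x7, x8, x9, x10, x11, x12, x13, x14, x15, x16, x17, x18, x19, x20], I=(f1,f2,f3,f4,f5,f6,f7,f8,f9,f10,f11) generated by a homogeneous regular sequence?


codim=11, depth=dim(R/I)=20-11=9
Product=11*9=99


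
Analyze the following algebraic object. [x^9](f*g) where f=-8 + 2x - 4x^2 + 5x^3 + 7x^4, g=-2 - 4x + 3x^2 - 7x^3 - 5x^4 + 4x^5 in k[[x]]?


[x^9] = sum a_i*b_j, i+j=9
  7*4=28
Sum=28


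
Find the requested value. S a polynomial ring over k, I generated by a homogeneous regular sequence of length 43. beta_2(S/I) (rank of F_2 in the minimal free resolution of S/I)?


Regular sequence => Koszul complex is the minimal free resolution.
Syz_1 minimally generated by Koszul relations f_i*e_j - f_j*e_i (i<j): mu(Syz_1) = beta_2 = C(m,2) = m(m-1)/2
m=43
43*42/2 = 903


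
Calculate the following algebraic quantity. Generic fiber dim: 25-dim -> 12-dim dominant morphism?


dim(fiber)=dim(X)-dim(Y)=25-12=13


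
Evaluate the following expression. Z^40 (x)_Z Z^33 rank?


rank(M(x)N) = rank(M)*rank(N)
40*33 = 1320


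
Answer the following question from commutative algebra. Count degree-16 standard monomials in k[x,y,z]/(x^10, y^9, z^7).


Need i<10, j<9, k<7 with i+j+k=16.
For each i, j ranges over max(0,16-i-6)..min(8,16-i):
  i=0: j in [10,8] -> 0
  i=1: j in [9,8] -> 0
  i=2: j in [8,8] -> 1
  i=3: j in [7,8] -> 2
  i=4: j in [6,8] -> 3
  i=5: j in [5,8] -> 4
  i=6: j in [4,8] -> 5
  i=7: j in [3,8] -> 6
  i=8: j in [2,8] -> 7
  i=9: j in [1,7] -> 7
H(16) = 0+0+1+2+3+4+5+6+7+7 = 35


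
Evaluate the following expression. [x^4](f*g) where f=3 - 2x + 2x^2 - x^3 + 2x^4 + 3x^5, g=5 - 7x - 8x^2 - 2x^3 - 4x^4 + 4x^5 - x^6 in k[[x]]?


[x^4] = sum a_i*b_j, i+j=4
  3*-4=-12
  -2*-2=4
  2*-8=-16
  -1*-7=7
  2*5=10
Sum=-7


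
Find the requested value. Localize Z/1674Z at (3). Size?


3-primary part: 1674=3^3*62
Size=3^3=27


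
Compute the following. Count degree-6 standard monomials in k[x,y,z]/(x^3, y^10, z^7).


Need i<3, j<10, k<7 with i+j+k=6.
For each i, j ranges over max(0,6-i-6)..min(9,6-i):
  i=0: j in [0,6] -> 7
  i=1: j in [0,5] -> 6
  i=2: j in [0,4] -> 5
H(6) = 7+6+5 = 18


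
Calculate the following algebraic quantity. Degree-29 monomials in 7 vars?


C(d+n-1,n-1)=C(35,6)=1623160


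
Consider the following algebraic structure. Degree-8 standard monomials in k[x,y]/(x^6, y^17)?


k[x,y], I = (x^6, y^17), d = 8
Need i < 6 and d-i < 17.
Range: 0 <= i <= 5.
H(8) = 6


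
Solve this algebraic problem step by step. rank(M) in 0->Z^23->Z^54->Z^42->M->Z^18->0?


Alt sum=0:
(-1)^0*23 + (-1)^1*54 + (-1)^2*42 + (-1)^3*? + (-1)^4*18=0
rank(M)=29


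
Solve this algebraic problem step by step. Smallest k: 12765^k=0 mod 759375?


12765^k mod 759375:
k=1: 12765
k=2: 438975
k=3: 87750
k=4: 50625
k=5: 0
First zero at k = 5


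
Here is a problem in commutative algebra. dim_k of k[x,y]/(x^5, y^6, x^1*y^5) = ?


k[x,y]/I, I = (x^5, y^6, x^1*y^5)
Rect: 5x6=30. Corner: (5-1)x(6-5)=4.
dim = 30-4 = 26


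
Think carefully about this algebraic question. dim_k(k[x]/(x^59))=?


Basis: 1,x,...,x^58
dim=59


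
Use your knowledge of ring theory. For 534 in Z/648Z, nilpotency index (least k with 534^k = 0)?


534^k mod 648:
k=1: 534
k=2: 36
k=3: 432
k=4: 0
First zero at k = 4


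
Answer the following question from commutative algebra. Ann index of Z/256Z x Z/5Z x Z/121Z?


Exponent = lcm of the cyclic orders; pairwise coprime => product.
2^8*5^1*11^2=256*5*121=154880


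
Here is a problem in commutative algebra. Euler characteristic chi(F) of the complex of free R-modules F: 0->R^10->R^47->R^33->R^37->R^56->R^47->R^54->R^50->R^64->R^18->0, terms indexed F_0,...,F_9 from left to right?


chi = sum (-1)^i * rank:
(-1)^0*10=10
(-1)^1*47=-47
(-1)^2*33=33
(-1)^3*37=-37
(-1)^4*56=56
(-1)^5*47=-47
(-1)^6*54=54
(-1)^7*50=-50
(-1)^8*64=64
(-1)^9*18=-18
chi=18


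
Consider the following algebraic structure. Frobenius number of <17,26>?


gcd(17,26)=1 => F=ab-a-b=17*26-17-26=442-43=399


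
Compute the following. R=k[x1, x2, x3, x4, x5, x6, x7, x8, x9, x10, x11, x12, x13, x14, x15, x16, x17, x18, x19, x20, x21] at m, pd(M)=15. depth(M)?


pd+depth=depth(R)=21
depth=21-15=6


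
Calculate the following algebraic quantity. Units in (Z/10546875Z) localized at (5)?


Local ring = Z/390625Z.
phi(390625) = 5^7*(5-1) = 312500


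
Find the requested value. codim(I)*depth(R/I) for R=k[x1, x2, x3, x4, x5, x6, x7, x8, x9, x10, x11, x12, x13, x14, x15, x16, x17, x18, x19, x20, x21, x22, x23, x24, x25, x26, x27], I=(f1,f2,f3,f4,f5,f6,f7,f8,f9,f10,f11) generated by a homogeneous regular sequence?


codim=11, depth=dim(R/I)=27-11=16
Product=11*16=176


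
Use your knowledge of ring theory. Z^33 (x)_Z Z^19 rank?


rank(M(x)N) = rank(M)*rank(N)
33*19 = 627


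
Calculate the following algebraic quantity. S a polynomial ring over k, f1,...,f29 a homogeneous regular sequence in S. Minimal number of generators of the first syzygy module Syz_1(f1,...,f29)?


Regular sequence => Koszul complex is the minimal free resolution.
Syz_1 minimally generated by Koszul relations f_i*e_j - f_j*e_i (i<j): mu(Syz_1) = beta_2 = C(m,2) = m(m-1)/2
m=29
29*28/2 = 406


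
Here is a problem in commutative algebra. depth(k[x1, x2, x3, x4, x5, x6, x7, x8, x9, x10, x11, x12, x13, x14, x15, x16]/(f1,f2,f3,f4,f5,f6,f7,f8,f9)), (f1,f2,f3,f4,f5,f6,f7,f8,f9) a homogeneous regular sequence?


depth(R)=16
depth(R/I)=16-9=7


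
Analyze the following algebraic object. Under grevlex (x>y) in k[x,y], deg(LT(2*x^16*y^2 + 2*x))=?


LT: 2*x^16*y^2
deg_x=16, deg_y=2
Total=16+2=18


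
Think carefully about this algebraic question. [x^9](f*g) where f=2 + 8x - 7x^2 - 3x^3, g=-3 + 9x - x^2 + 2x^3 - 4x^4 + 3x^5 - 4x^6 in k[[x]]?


[x^9] = sum a_i*b_j, i+j=9
  -3*-4=12
Sum=12


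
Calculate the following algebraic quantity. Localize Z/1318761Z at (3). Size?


3-primary part: 1318761=3^9*67
Size=3^9=19683


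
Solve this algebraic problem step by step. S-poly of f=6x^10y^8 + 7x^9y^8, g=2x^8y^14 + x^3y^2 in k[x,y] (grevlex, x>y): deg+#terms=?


LT(f)=6x^10y^8, LT(g)=2x^8y^14
lcm(LM)=x^10y^14
S(f,g) (scaled by 12 to clear denominators) = 2y^6*f - 6x^2*g = 14x^9y^14 - 6x^5y^2
2 terms, deg 23.
23+2=25


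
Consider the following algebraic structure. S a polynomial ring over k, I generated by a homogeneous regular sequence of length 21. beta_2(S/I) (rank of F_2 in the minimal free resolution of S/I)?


Regular sequence => Koszul complex is the minimal free resolution.
Syz_1 minimally generated by Koszul relations f_i*e_j - f_j*e_i (i<j): mu(Syz_1) = beta_2 = C(m,2) = m(m-1)/2
m=21
21*20/2 = 210


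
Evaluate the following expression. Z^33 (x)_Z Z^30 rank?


rank(M(x)N) = rank(M)*rank(N)
33*30 = 990


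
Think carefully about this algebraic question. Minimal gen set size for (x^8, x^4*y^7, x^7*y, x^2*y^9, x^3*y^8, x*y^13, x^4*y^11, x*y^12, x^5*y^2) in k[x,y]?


Remove redundant (divisible by others).
x*y^13 redundant.
x^4*y^11 redundant.
Min: x^8, x^7*y, x^5*y^2, x^4*y^7, x^3*y^8, x^2*y^9, x*y^12
Count=7


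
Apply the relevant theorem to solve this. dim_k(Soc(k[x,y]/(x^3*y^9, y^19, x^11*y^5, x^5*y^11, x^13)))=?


Socle = ann(m) = span of standard monomials u with x*u, y*u in I (staircase corners).
Redundant generators: x^5*y^11
Minimal generators: x^13, x^11*y^5, x^3*y^9, y^19
Corners: x^2y^18, x^10y^8, x^12y^4
Socle dim=3


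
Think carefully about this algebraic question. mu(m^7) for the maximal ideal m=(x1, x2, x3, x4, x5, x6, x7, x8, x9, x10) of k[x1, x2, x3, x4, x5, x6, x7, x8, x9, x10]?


Graded Nakayama: mu(m^d) = dim_k (m^d/m^(d+1)) = #degree-7 monomials in 10 vars
C(n+d-1,d)=C(16,7)=11440


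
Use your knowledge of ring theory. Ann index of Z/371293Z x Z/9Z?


Exponent = lcm of the cyclic orders; pairwise coprime => product.
13^5*3^2=371293*9=3341637


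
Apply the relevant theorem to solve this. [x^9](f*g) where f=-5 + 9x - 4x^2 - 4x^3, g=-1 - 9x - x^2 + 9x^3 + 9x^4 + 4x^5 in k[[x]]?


[x^9] = sum a_i*b_j, i+j=9
Sum=0


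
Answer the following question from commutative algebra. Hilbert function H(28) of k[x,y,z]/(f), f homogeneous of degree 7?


C(30,2)-C(23,2)=435-253=182


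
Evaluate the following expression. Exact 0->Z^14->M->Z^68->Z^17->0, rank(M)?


Alt sum=0:
(-1)^0*14 + (-1)^1*? + (-1)^2*68 + (-1)^3*17=0
rank(M)=65


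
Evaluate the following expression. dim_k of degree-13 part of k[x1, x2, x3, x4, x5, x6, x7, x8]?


C(d+n-1,n-1)=C(20,7)=77520


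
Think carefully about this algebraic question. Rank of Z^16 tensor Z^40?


rank(M(x)N) = rank(M)*rank(N)
16*40 = 640


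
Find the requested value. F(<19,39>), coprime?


gcd(19,39)=1 => F=ab-a-b=19*39-19-39=741-58=683


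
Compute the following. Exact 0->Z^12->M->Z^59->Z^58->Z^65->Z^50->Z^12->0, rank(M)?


Alt sum=0:
(-1)^0*12 + (-1)^1*? + (-1)^2*59 + (-1)^3*58 + (-1)^4*65 + (-1)^5*50 + (-1)^6*12=0
rank(M)=40


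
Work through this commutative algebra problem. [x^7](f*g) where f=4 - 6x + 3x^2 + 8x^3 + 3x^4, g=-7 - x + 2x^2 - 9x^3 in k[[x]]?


[x^7] = sum a_i*b_j, i+j=7
  3*-9=-27
Sum=-27


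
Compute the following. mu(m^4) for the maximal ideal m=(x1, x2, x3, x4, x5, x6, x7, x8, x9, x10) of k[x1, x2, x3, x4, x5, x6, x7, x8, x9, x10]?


Graded Nakayama: mu(m^d) = dim_k (m^d/m^(d+1)) = #degree-4 monomials in 10 vars
C(n+d-1,d)=C(13,4)=715


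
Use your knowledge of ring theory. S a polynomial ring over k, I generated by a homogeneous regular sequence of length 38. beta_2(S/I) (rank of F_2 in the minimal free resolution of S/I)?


Regular sequence => Koszul complex is the minimal free resolution.
Syz_1 minimally generated by Koszul relations f_i*e_j - f_j*e_i (i<j): mu(Syz_1) = beta_2 = C(m,2) = m(m-1)/2
m=38
38*37/2 = 703


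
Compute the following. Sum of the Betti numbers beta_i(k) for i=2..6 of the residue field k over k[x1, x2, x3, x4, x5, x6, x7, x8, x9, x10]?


Koszul resolution: beta_i(k)=C(n,i), n=10
C(10,2)=45, C(10,3)=120, C(10,4)=210, C(10,5)=252, C(10,6)=210
Sum=837


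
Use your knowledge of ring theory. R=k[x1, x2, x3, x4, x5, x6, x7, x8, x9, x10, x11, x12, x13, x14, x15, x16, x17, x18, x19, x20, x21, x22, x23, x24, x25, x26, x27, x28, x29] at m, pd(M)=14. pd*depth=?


pd+depth=29
depth=29-14=15
pd*depth=14*15=210


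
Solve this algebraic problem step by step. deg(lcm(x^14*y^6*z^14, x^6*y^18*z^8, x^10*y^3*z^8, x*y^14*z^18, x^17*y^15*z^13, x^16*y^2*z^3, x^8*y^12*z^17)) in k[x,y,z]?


lcm = componentwise max:
x: max(14,6,10,1,17,16,8)=17
y: max(6,18,3,14,15,2,12)=18
z: max(14,8,8,18,13,3,17)=18
Total=17+18+18=53


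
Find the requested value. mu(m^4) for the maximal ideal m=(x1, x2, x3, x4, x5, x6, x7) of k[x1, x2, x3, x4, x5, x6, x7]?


Graded Nakayama: mu(m^d) = dim_k (m^d/m^(d+1)) = #degree-4 monomials in 7 vars
C(n+d-1,d)=C(10,4)=210


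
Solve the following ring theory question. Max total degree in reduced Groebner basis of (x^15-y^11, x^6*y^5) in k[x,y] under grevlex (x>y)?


LT(f1)=x^15, LT(f2)=x^6y^5, lcm=x^15y^5
S(f1,f2) = y^5*f1 - x^9*f2 = -y^16
Reduced GB = {f1, f2, y^16}; degrees 15, 11, 16
Max = 16


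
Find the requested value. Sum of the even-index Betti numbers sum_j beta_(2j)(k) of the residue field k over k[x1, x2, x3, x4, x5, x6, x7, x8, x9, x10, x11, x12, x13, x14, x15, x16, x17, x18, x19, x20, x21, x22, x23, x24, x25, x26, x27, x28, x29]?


Koszul resolution: beta_i(k)=C(n,i), n=29
sum_even C(29,i) = 2^(n-1) = 2^28 = 268435456


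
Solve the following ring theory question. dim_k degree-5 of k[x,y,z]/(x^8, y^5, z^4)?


Need i<8, j<5, k<4 with i+j+k=5.
For each i, j ranges over max(0,5-i-3)..min(4,5-i):
  i=0: j in [2,4] -> 3
  i=1: j in [1,4] -> 4
  i=2: j in [0,3] -> 4
  i=3: j in [0,2] -> 3
  i=4: j in [0,1] -> 2
  i=5: j in [0,0] -> 1
H(5) = 3+4+4+3+2+1 = 17


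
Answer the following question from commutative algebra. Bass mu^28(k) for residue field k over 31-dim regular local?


C(n,i)=C(31,28)=4495


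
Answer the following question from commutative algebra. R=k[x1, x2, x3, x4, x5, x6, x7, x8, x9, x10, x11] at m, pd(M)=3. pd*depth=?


pd+depth=11
depth=11-3=8
pd*depth=3*8=24


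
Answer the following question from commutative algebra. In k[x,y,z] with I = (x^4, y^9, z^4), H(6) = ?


Need i<4, j<9, k<4 with i+j+k=6.
For each i, j ranges over max(0,6-i-3)..min(8,6-i):
  i=0: j in [3,6] -> 4
  i=1: j in [2,5] -> 4
  i=2: j in [1,4] -> 4
  i=3: j in [0,3] -> 4
H(6) = 4+4+4+4 = 16


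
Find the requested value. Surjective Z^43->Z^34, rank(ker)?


rank(ker) = 43-34 = 9


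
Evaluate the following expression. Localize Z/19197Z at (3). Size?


3-primary part: 19197=3^5*79
Size=3^5=243


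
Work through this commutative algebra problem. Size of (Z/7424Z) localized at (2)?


2-primary part: 7424=2^8*29
Size=2^8=256


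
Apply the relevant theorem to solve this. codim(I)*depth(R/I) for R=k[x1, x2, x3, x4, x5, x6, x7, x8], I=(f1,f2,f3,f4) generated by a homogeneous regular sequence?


codim=4, depth=dim(R/I)=8-4=4
Product=4*4=16


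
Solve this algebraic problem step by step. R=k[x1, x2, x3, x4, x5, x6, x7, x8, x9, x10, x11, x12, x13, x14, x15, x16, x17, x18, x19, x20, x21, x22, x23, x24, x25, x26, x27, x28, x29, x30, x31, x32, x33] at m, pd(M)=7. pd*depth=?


pd+depth=33
depth=33-7=26
pd*depth=7*26=182


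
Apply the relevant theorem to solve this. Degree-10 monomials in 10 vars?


C(d+n-1,n-1)=C(19,9)=92378


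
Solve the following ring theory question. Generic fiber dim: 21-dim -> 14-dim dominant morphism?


dim(fiber)=dim(X)-dim(Y)=21-14=7


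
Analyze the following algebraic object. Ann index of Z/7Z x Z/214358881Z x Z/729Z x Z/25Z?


Exponent = lcm of the cyclic orders; pairwise coprime => product.
7^1*11^8*3^6*5^2=7*214358881*729*25=27346834243575


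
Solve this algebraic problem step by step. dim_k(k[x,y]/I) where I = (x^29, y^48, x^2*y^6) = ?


k[x,y]/I, I = (x^29, y^48, x^2*y^6)
Rect: 29x48=1392. Corner: (29-2)x(48-6)=1134.
dim = 1392-1134 = 258


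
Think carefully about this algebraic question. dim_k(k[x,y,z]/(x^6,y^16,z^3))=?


Basis: x^iy^jz^k, i<6,j<16,k<3
6*16*3=288


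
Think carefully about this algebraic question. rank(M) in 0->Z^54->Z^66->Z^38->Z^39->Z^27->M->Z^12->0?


Alt sum=0:
(-1)^0*54 + (-1)^1*66 + (-1)^2*38 + (-1)^3*39 + (-1)^4*27 + (-1)^5*? + (-1)^6*12=0
rank(M)=26


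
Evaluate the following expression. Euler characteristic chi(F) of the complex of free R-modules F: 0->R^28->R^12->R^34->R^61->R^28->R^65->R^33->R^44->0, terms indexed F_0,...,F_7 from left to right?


chi = sum (-1)^i * rank:
(-1)^0*28=28
(-1)^1*12=-12
(-1)^2*34=34
(-1)^3*61=-61
(-1)^4*28=28
(-1)^5*65=-65
(-1)^6*33=33
(-1)^7*44=-44
chi=-59


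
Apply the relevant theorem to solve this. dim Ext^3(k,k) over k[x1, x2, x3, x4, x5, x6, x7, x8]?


C(n,i)=C(8,3)=56


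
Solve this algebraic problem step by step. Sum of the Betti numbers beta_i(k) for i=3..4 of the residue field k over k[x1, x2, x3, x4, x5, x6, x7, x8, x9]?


Koszul resolution: beta_i(k)=C(n,i), n=9
C(9,3)=84, C(9,4)=126
Sum=210


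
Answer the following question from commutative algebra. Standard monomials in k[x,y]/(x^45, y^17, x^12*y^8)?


k[x,y]/I, I = (x^45, y^17, x^12*y^8)
Rect: 45x17=765. Corner: (45-12)x(17-8)=297.
dim = 765-297 = 468


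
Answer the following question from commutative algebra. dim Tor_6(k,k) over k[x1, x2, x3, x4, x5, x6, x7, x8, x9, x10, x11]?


Koszul: C(n,i)=C(11,6)=462


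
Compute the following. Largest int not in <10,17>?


gcd(10,17)=1 => F=ab-a-b=10*17-10-17=170-27=143


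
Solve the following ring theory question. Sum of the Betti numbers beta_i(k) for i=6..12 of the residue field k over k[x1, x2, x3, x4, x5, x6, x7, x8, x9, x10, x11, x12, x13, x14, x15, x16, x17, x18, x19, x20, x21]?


Koszul resolution: beta_i(k)=C(n,i), n=21
C(21,6)=54264, C(21,7)=116280, C(21,8)=203490, C(21,9)=293930, C(21,10)=352716, C(21,11)=352716, C(21,12)=293930
Sum=1667326


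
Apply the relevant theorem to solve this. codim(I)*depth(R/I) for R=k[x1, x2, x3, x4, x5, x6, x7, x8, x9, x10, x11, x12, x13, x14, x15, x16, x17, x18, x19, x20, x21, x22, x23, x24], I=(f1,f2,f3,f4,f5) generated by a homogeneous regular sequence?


codim=5, depth=dim(R/I)=24-5=19
Product=5*19=95


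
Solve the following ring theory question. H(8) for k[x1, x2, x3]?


C(d+n-1,n-1)=C(10,2)=45


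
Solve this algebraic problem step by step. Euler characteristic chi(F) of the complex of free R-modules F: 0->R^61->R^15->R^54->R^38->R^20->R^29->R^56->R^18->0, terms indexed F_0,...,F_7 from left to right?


chi = sum (-1)^i * rank:
(-1)^0*61=61
(-1)^1*15=-15
(-1)^2*54=54
(-1)^3*38=-38
(-1)^4*20=20
(-1)^5*29=-29
(-1)^6*56=56
(-1)^7*18=-18
chi=91


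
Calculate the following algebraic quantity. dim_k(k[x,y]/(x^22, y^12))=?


Basis: x^i*y^j, i<22, j<12
22*12=264


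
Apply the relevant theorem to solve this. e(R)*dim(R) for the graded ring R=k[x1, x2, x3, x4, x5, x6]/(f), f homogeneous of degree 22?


e(R)=deg(f)=22, dim(R)=6-1=5
e*dim=22*5=110


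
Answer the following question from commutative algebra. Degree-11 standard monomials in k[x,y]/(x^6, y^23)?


k[x,y], I = (x^6, y^23), d = 11
Need i < 6 and d-i < 23.
Range: 0 <= i <= 5.
H(11) = 6


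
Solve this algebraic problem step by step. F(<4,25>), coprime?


gcd(4,25)=1 => F=ab-a-b=4*25-4-25=100-29=71


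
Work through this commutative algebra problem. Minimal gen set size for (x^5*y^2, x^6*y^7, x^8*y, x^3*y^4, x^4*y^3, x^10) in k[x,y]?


Remove redundant (divisible by others).
x^6*y^7 redundant.
Min: x^10, x^8*y, x^5*y^2, x^4*y^3, x^3*y^4
Count=5


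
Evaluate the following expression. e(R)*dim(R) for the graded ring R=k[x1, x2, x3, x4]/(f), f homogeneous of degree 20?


e(R)=deg(f)=20, dim(R)=4-1=3
e*dim=20*3=60


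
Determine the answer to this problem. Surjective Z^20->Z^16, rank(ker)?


rank(ker) = 20-16 = 4


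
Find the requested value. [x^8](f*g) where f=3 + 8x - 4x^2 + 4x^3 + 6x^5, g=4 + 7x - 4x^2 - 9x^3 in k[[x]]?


[x^8] = sum a_i*b_j, i+j=8
  6*-9=-54
Sum=-54


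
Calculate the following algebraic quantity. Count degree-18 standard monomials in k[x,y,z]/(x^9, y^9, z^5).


Need i<9, j<9, k<5 with i+j+k=18.
For each i, j ranges over max(0,18-i-4)..min(8,18-i):
  i=0: j in [14,8] -> 0
  i=1: j in [13,8] -> 0
  i=2: j in [12,8] -> 0
  i=3: j in [11,8] -> 0
  i=4: j in [10,8] -> 0
  i=5: j in [9,8] -> 0
  i=6: j in [8,8] -> 1
  i=7: j in [7,8] -> 2
  i=8: j in [6,8] -> 3
H(18) = 0+0+0+0+0+0+1+2+3 = 6


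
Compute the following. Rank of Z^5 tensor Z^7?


rank(M(x)N) = rank(M)*rank(N)
5*7 = 35


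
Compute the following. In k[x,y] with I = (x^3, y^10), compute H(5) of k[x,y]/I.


k[x,y], I = (x^3, y^10), d = 5
Need i < 3 and d-i < 10.
Range: 0 <= i <= 2.
H(5) = 3


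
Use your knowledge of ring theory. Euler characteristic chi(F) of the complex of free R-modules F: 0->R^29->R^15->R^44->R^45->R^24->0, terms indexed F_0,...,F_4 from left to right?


chi = sum (-1)^i * rank:
(-1)^0*29=29
(-1)^1*15=-15
(-1)^2*44=44
(-1)^3*45=-45
(-1)^4*24=24
chi=37


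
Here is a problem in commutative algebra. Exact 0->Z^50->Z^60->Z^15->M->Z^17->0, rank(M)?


Alt sum=0:
(-1)^0*50 + (-1)^1*60 + (-1)^2*15 + (-1)^3*? + (-1)^4*17=0
rank(M)=22


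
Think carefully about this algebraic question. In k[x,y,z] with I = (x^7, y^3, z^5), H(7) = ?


Need i<7, j<3, k<5 with i+j+k=7.
For each i, j ranges over max(0,7-i-4)..min(2,7-i):
  i=0: j in [3,2] -> 0
  i=1: j in [2,2] -> 1
  i=2: j in [1,2] -> 2
  i=3: j in [0,2] -> 3
  i=4: j in [0,2] -> 3
  i=5: j in [0,2] -> 3
  i=6: j in [0,1] -> 2
H(7) = 0+1+2+3+3+3+2 = 14


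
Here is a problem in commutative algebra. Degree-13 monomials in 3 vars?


C(d+n-1,n-1)=C(15,2)=105


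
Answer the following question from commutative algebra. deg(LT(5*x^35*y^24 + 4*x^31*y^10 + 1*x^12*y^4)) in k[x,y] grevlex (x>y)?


LT: 5*x^35*y^24
deg_x=35, deg_y=24
Total=35+24=59


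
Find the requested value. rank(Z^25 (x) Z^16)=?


rank(M(x)N) = rank(M)*rank(N)
25*16 = 400


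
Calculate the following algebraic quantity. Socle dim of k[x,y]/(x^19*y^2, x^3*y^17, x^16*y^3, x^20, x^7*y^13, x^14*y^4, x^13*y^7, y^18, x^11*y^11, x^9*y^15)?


Socle = ann(m) = span of standard monomials u with x*u, y*u in I (staircase corners).
Redundant generators: x^9*y^15
Minimal generators: x^20, x^19*y^2, x^16*y^3, x^14*y^4, x^13*y^7, x^11*y^11, x^7*y^13, x^3*y^17, y^18
Corners: x^2y^17, x^6y^16, x^10y^12, x^12y^10, x^13y^6, x^15y^3, x^18y^2, x^19y
Socle dim=8


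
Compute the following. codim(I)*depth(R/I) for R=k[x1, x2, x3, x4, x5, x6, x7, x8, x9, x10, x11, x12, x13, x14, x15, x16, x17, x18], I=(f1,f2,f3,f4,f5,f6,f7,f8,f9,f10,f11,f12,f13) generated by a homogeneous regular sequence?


codim=13, depth=dim(R/I)=18-13=5
Product=13*5=65


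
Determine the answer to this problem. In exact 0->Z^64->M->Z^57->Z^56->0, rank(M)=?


Alt sum=0:
(-1)^0*64 + (-1)^1*? + (-1)^2*57 + (-1)^3*56=0
rank(M)=65


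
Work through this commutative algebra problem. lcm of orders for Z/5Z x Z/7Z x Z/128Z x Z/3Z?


Exponent = lcm of the cyclic orders; pairwise coprime => product.
5^1*7^1*2^7*3^1=5*7*128*3=13440


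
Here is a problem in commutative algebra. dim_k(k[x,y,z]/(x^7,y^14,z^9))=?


Basis: x^iy^jz^k, i<7,j<14,k<9
7*14*9=882


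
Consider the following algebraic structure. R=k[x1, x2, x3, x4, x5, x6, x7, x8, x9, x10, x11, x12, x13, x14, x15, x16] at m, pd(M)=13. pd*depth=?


pd+depth=16
depth=16-13=3
pd*depth=13*3=39


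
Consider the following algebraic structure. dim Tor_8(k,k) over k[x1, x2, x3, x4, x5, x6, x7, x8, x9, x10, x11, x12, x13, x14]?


Koszul: C(n,i)=C(14,8)=3003


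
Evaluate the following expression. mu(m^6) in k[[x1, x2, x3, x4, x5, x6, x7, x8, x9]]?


C(n+d-1,d)=C(14,6)=3003


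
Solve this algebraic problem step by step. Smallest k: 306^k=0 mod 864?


306^k mod 864:
k=1: 306
k=2: 324
k=3: 648
k=4: 432
k=5: 0
First zero at k = 5


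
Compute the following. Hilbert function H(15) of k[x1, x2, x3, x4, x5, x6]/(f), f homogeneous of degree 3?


C(20,5)-C(17,5)=15504-6188=9316


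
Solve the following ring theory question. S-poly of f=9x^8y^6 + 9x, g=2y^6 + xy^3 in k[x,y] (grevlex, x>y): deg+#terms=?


LT(f)=9x^8y^6, LT(g)=2y^6
lcm(LM)=x^8y^6
S(f,g) (scaled by 18 to clear denominators) = 2*f - 9x^8*g = -9x^9y^3 + 18x
2 terms, deg 12.
12+2=14


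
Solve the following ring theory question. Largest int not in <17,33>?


gcd(17,33)=1 => F=ab-a-b=17*33-17-33=561-50=511


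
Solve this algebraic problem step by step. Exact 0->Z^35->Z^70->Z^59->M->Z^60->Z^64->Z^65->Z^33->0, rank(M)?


Alt sum=0:
(-1)^0*35 + (-1)^1*70 + (-1)^2*59 + (-1)^3*? + (-1)^4*60 + (-1)^5*64 + (-1)^6*65 + (-1)^7*33=0
rank(M)=52


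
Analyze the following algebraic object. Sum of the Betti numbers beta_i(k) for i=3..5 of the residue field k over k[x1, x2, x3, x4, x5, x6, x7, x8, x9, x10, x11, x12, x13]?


Koszul resolution: beta_i(k)=C(n,i), n=13
C(13,3)=286, C(13,4)=715, C(13,5)=1287
Sum=2288


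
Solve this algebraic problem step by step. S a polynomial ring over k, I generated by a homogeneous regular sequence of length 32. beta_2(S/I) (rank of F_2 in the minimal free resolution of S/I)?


Regular sequence => Koszul complex is the minimal free resolution.
Syz_1 minimally generated by Koszul relations f_i*e_j - f_j*e_i (i<j): mu(Syz_1) = beta_2 = C(m,2) = m(m-1)/2
m=32
32*31/2 = 496


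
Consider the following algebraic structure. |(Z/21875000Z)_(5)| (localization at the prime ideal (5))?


5-primary part: 21875000=5^8*56
Size=5^8=390625


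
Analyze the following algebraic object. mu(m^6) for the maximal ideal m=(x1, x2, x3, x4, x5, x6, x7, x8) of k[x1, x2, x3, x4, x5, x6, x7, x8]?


Graded Nakayama: mu(m^d) = dim_k (m^d/m^(d+1)) = #degree-6 monomials in 8 vars
C(n+d-1,d)=C(13,6)=1716


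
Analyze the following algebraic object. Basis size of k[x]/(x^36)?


Basis: 1,x,...,x^35
dim=36


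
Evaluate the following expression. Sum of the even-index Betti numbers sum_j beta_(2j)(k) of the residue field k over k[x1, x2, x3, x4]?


Koszul resolution: beta_i(k)=C(n,i), n=4
sum_even C(4,i) = 2^(n-1) = 2^3 = 8


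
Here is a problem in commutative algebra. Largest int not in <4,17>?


gcd(4,17)=1 => F=ab-a-b=4*17-4-17=68-21=47


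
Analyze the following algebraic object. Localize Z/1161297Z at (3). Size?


3-primary part: 1161297=3^9*59
Size=3^9=19683


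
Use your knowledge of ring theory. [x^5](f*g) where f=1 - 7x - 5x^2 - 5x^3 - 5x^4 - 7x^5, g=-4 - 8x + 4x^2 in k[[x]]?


[x^5] = sum a_i*b_j, i+j=5
  -5*4=-20
  -5*-8=40
  -7*-4=28
Sum=48


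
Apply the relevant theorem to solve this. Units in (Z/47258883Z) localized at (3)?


Local ring = Z/19683Z.
phi(19683) = 3^8*(3-1) = 13122


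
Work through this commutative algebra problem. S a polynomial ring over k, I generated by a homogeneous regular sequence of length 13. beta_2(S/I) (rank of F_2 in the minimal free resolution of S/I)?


Regular sequence => Koszul complex is the minimal free resolution.
Syz_1 minimally generated by Koszul relations f_i*e_j - f_j*e_i (i<j): mu(Syz_1) = beta_2 = C(m,2) = m(m-1)/2
m=13
13*12/2 = 78


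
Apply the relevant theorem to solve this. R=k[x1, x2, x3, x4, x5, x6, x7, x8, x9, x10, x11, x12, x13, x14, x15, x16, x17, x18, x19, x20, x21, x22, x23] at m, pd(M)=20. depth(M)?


pd+depth=depth(R)=23
depth=23-20=3


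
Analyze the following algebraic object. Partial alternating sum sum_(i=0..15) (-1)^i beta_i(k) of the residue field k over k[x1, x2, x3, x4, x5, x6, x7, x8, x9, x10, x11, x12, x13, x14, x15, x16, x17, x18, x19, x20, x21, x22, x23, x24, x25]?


Koszul resolution: beta_i(k)=C(n,i), n=25
sum_(i=0..p) (-1)^i C(n,i) = (-1)^p C(n-1,p)
(-1)^15*C(24,15) = (-1)^15*1307504 = -1307504


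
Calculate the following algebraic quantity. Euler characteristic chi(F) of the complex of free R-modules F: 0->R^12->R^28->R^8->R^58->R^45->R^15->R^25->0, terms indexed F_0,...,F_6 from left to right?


chi = sum (-1)^i * rank:
(-1)^0*12=12
(-1)^1*28=-28
(-1)^2*8=8
(-1)^3*58=-58
(-1)^4*45=45
(-1)^5*15=-15
(-1)^6*25=25
chi=-11


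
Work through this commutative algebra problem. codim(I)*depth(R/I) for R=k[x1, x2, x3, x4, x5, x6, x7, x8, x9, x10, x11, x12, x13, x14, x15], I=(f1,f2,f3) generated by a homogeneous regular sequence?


codim=3, depth=dim(R/I)=15-3=12
Product=3*12=36


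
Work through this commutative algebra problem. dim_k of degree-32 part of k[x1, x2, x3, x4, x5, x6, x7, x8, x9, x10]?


C(d+n-1,n-1)=C(41,9)=350343565


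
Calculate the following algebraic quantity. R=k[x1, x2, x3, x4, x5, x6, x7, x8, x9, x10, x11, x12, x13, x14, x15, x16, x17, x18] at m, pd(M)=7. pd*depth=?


pd+depth=18
depth=18-7=11
pd*depth=7*11=77


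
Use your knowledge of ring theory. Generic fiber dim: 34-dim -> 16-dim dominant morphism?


dim(fiber)=dim(X)-dim(Y)=34-16=18


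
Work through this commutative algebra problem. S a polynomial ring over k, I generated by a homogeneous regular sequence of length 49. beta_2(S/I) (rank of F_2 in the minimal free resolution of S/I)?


Regular sequence => Koszul complex is the minimal free resolution.
Syz_1 minimally generated by Koszul relations f_i*e_j - f_j*e_i (i<j): mu(Syz_1) = beta_2 = C(m,2) = m(m-1)/2
m=49
49*48/2 = 1176


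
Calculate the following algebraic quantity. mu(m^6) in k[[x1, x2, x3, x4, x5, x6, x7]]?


C(n+d-1,d)=C(12,6)=924


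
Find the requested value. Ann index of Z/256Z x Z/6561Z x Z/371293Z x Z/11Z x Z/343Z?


Exponent = lcm of the cyclic orders; pairwise coprime => product.
2^8*3^8*13^5*11^1*7^3=256*6561*371293*11*343=2352954720340224


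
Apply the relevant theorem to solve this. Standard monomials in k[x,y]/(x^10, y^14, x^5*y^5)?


k[x,y]/I, I = (x^10, y^14, x^5*y^5)
Rect: 10x14=140. Corner: (10-5)x(14-5)=45.
dim = 140-45 = 95


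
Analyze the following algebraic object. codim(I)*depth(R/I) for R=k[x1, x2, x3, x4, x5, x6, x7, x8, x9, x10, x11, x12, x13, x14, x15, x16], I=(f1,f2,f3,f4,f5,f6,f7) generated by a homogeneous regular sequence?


codim=7, depth=dim(R/I)=16-7=9
Product=7*9=63


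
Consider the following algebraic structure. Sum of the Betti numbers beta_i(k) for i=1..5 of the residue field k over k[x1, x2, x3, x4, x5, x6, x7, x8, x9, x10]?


Koszul resolution: beta_i(k)=C(n,i), n=10
C(10,1)=10, C(10,2)=45, C(10,3)=120, C(10,4)=210, C(10,5)=252
Sum=637


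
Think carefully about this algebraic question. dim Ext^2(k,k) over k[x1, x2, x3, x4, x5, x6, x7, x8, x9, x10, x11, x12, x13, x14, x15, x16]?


C(n,i)=C(16,2)=120


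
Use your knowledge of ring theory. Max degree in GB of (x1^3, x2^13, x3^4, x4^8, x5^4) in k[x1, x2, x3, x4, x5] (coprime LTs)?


Pure powers, coprime LTs => already GB.
Degrees: 3, 13, 4, 8, 4
Max=13


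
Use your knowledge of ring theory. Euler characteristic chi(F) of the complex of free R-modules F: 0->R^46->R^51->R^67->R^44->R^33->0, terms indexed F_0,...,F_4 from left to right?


chi = sum (-1)^i * rank:
(-1)^0*46=46
(-1)^1*51=-51
(-1)^2*67=67
(-1)^3*44=-44
(-1)^4*33=33
chi=51


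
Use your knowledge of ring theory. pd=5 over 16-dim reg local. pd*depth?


pd+depth=16
depth=16-5=11
pd*depth=5*11=55


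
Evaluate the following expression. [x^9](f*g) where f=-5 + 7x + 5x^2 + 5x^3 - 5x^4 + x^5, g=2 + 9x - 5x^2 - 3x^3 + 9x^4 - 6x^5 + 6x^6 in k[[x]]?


[x^9] = sum a_i*b_j, i+j=9
  5*6=30
  -5*-6=30
  1*9=9
Sum=69


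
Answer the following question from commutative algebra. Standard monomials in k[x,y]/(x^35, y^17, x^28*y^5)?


k[x,y]/I, I = (x^35, y^17, x^28*y^5)
Rect: 35x17=595. Corner: (35-28)x(17-5)=84.
dim = 595-84 = 511


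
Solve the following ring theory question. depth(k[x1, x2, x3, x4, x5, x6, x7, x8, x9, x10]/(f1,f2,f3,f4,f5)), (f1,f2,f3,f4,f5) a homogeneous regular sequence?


depth(R)=10
depth(R/I)=10-5=5


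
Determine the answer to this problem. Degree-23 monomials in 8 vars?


C(d+n-1,n-1)=C(30,7)=2035800


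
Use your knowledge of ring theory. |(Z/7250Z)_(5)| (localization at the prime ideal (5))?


5-primary part: 7250=5^3*58
Size=5^3=125


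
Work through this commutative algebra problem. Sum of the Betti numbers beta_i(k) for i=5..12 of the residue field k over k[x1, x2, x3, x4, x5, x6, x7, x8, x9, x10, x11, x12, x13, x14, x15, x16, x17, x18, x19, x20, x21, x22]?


Koszul resolution: beta_i(k)=C(n,i), n=22
C(22,5)=26334, C(22,6)=74613, C(22,7)=170544, C(22,8)=319770, C(22,9)=497420, C(22,10)=646646, C(22,11)=705432, C(22,12)=646646
Sum=3087405


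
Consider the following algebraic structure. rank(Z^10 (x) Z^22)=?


rank(M(x)N) = rank(M)*rank(N)
10*22 = 220


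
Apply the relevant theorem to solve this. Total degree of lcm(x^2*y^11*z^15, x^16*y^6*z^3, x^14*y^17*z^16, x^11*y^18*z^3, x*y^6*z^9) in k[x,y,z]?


lcm = componentwise max:
x: max(2,16,14,11,1)=16
y: max(11,6,17,18,6)=18
z: max(15,3,16,3,9)=16
Total=16+18+16=50


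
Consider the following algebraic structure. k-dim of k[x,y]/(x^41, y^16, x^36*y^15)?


k[x,y]/I, I = (x^41, y^16, x^36*y^15)
Rect: 41x16=656. Corner: (41-36)x(16-15)=5.
dim = 656-5 = 651


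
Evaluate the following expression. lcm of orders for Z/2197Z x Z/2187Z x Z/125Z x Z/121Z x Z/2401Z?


Exponent = lcm of the cyclic orders; pairwise coprime => product.
13^3*3^7*5^3*11^2*7^4=2197*2187*125*121*2401=174488328889875


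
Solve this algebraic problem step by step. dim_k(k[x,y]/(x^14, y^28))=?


Basis: x^i*y^j, i<14, j<28
14*28=392


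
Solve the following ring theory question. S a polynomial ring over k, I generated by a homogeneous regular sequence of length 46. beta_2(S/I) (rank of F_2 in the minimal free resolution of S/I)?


Regular sequence => Koszul complex is the minimal free resolution.
Syz_1 minimally generated by Koszul relations f_i*e_j - f_j*e_i (i<j): mu(Syz_1) = beta_2 = C(m,2) = m(m-1)/2
m=46
46*45/2 = 1035


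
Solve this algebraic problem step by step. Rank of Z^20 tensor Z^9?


rank(M(x)N) = rank(M)*rank(N)
20*9 = 180


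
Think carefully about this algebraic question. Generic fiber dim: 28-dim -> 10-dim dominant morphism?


dim(fiber)=dim(X)-dim(Y)=28-10=18


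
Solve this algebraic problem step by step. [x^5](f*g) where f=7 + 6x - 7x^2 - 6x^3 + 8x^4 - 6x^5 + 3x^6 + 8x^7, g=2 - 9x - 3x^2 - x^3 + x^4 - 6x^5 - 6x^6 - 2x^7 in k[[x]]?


[x^5] = sum a_i*b_j, i+j=5
  7*-6=-42
  6*1=6
  -7*-1=7
  -6*-3=18
  8*-9=-72
  -6*2=-12
Sum=-95


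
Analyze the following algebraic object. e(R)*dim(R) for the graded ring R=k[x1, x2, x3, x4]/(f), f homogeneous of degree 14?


e(R)=deg(f)=14, dim(R)=4-1=3
e*dim=14*3=42


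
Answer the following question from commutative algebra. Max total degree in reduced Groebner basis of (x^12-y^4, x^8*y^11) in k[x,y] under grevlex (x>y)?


LT(f1)=x^12, LT(f2)=x^8y^11, lcm=x^12y^11
S(f1,f2) = y^11*f1 - x^4*f2 = -y^15
Reduced GB = {f1, f2, y^15}; degrees 12, 19, 15
Max = 19


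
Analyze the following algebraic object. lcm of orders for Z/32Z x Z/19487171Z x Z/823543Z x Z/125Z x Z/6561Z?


Exponent = lcm of the cyclic orders; pairwise coprime => product.
2^5*11^7*7^7*5^3*3^8=32*19487171*823543*125*6561=421177444615290132000


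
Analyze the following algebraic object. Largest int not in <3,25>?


gcd(3,25)=1 => F=ab-a-b=3*25-3-25=75-28=47


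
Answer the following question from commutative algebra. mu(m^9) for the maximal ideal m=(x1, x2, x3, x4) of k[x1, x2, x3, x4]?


Graded Nakayama: mu(m^d) = dim_k (m^d/m^(d+1)) = #degree-9 monomials in 4 vars
C(n+d-1,d)=C(12,9)=220


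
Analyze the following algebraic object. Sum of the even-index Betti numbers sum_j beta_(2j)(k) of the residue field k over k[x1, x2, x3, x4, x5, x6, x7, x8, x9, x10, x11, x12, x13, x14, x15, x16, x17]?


Koszul resolution: beta_i(k)=C(n,i), n=17
sum_even C(17,i) = 2^(n-1) = 2^16 = 65536


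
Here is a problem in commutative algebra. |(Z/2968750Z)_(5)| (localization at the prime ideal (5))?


5-primary part: 2968750=5^7*38
Size=5^7=78125


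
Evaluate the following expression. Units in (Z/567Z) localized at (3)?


Local ring = Z/81Z.
phi(81) = 3^3*(3-1) = 54


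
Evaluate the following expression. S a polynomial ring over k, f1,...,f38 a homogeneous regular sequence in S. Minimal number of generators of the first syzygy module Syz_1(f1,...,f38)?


Regular sequence => Koszul complex is the minimal free resolution.
Syz_1 minimally generated by Koszul relations f_i*e_j - f_j*e_i (i<j): mu(Syz_1) = beta_2 = C(m,2) = m(m-1)/2
m=38
38*37/2 = 703


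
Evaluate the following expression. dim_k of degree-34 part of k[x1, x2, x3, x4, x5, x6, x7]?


C(d+n-1,n-1)=C(40,6)=3838380


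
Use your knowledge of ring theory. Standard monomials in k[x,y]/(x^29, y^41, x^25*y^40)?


k[x,y]/I, I = (x^29, y^41, x^25*y^40)
Rect: 29x41=1189. Corner: (29-25)x(41-40)=4.
dim = 1189-4 = 1185


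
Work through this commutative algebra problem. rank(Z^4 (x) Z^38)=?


rank(M(x)N) = rank(M)*rank(N)
4*38 = 152


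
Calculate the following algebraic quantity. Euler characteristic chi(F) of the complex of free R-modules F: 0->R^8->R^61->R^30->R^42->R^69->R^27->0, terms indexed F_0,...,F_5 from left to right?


chi = sum (-1)^i * rank:
(-1)^0*8=8
(-1)^1*61=-61
(-1)^2*30=30
(-1)^3*42=-42
(-1)^4*69=69
(-1)^5*27=-27
chi=-23


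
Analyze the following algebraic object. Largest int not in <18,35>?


gcd(18,35)=1 => F=ab-a-b=18*35-18-35=630-53=577


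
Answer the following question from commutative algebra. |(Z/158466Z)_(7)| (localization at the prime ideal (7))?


7-primary part: 158466=7^4*66
Size=7^4=2401


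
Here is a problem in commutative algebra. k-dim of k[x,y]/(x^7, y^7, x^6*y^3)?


k[x,y]/I, I = (x^7, y^7, x^6*y^3)
Rect: 7x7=49. Corner: (7-6)x(7-3)=4.
dim = 49-4 = 45


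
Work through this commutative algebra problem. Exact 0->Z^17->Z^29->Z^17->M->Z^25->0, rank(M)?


Alt sum=0:
(-1)^0*17 + (-1)^1*29 + (-1)^2*17 + (-1)^3*? + (-1)^4*25=0
rank(M)=30


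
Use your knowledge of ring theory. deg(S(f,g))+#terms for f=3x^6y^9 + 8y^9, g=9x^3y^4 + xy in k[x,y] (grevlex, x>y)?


LT(f)=3x^6y^9, LT(g)=9x^3y^4
lcm(LM)=x^6y^9
S(f,g) (scaled by 27 to clear denominators) = 9*f - 3x^3y^5*g = -3x^4y^6 + 72y^9
2 terms, deg 10.
10+2=12


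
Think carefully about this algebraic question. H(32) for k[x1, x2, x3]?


C(d+n-1,n-1)=C(34,2)=561


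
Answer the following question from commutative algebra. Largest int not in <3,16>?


gcd(3,16)=1 => F=ab-a-b=3*16-3-16=48-19=29


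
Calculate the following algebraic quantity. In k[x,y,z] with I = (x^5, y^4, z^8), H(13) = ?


Need i<5, j<4, k<8 with i+j+k=13.
For each i, j ranges over max(0,13-i-7)..min(3,13-i):
  i=0: j in [6,3] -> 0
  i=1: j in [5,3] -> 0
  i=2: j in [4,3] -> 0
  i=3: j in [3,3] -> 1
  i=4: j in [2,3] -> 2
H(13) = 0+0+0+1+2 = 3


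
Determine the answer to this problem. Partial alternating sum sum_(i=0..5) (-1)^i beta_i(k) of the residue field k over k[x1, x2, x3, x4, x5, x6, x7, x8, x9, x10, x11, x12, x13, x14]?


Koszul resolution: beta_i(k)=C(n,i), n=14
sum_(i=0..p) (-1)^i C(n,i) = (-1)^p C(n-1,p)
(-1)^5*C(13,5) = (-1)^5*1287 = -1287


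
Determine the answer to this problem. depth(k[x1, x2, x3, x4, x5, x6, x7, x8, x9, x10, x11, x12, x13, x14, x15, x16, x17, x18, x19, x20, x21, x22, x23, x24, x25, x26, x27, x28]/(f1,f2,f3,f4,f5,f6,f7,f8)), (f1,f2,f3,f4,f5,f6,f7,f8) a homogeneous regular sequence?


depth(R)=28
depth(R/I)=28-8=20
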